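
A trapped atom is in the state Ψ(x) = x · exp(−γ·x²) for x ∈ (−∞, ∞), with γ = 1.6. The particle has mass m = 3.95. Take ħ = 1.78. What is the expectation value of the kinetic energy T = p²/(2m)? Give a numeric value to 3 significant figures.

T = −(ħ²/2m) d²/dx², so ⟨T⟩ = −(ħ²/2m) ∫ Ψ*·Ψ'' dx / ∫|Ψ|² dx; with m = 3.95.
Expand each integrand as polynomial × e^(−2γx²) and use ∫x^(2j)·e^(−2γx²) dx = (2j−1)!!/(4γ)^j · √(π/(2γ)), odd powers → 0; here √(π/(2γ)) = 0.99083. Differentiate with the product rule, d/dx e^(−γx²) = −2γx·e^(−γx²).
State is unnormalized: ∫|Ψ|² dx = 0.15482, and ∫Ψ*·(−ħ²/2m · Ψ'') dx = 0.29804, so ⟨T⟩ = 0.29804 / 0.15482.
⟨T⟩ = 1.9251.

1.93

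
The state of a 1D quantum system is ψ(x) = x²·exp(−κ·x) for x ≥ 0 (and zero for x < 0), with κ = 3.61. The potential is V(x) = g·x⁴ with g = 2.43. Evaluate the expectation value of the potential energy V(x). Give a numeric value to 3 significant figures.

1.50

⟨V⟩ = ∫ V(x)·|ψ|² dx / ∫|ψ|² dx.
Every integrand reduces to terms xʲ·e^(−2κx) on [0, ∞); use ∫₀^∞ xʲ·e^(−2κx) dx = j!/(2κ)^(j+1).
State is unnormalized: ∫|ψ|² dx = 0.0012233, and ∫ψ*·V(x)·ψ dx = 0.0018378, so ⟨V⟩ = 0.0018378 / 0.0012233.
⟨V⟩ = 1.5023.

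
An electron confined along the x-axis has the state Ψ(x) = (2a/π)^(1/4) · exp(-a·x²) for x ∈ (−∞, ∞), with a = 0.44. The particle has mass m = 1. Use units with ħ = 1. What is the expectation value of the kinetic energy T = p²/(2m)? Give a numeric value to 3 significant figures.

T = −(ħ²/2m) d²/dx², so ⟨T⟩ = −(ħ²/2m) ∫ Ψ*·Ψ'' dx; with m = 1.
Gaussian moments: ∫x^(2j)·e^(−2ax²) dx = (2j−1)!!/(4a)^j · √(π/(2a)), odd powers integrate to 0; here √(π/(2a)) = 1.8894. Derivatives: d/dx e^(−ax²) = −2ax·e^(−ax²), d²/dx² e^(−ax²) = (4a²x² − 2a)·e^(−ax²).
⟨T⟩ = 0.22000.

0.220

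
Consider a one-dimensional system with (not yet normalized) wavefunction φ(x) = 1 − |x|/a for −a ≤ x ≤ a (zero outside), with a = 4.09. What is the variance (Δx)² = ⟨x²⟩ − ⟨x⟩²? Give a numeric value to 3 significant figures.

1.67

Compute ⟨x⟩ and ⟨x²⟩ separately, then (Δx)² = ⟨x²⟩ − ⟨x⟩².
φ is even, so ∫ over [−a, a] = 2∫₀ᵃ with φ = 1 − x/a there: ∫₀ᵃ (1 − x/a)² dx = a/3, ∫₀ᵃ x²(1 − x/a)² dx = a³/30, ∫₀ᵃ x⁴(1 − x/a)² dx = a⁵/105.
Normalization: ∫|φ|² dx = 2.7267.
⟨x⟩ = 0.0000 and ⟨x²⟩ = 1.6728.
(Δx)² = 1.6728 − (0.0000)² = 1.6728.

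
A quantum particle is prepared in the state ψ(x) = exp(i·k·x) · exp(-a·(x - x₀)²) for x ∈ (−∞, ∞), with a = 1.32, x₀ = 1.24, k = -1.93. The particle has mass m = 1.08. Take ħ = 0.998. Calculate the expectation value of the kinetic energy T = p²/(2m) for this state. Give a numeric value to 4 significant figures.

T = −(ħ²/2m) d²/dx², so ⟨T⟩ = −(ħ²/2m) ∫ ψ*·ψ'' dx / ∫|ψ|² dx; with m = 1.08.
Gaussian moments (u = x − x₀): ∫u^(2j)·e^(−2au²) du = (2j−1)!!/(4a)^j · √(π/(2a)), odd powers integrate to 0; here √(π/(2a)) = 1.0909. Derivatives: ψ′ = (ik − 2au)·ψ, ψ″ = ((ik − 2au)² − 2a)·ψ; the odd-in-u pieces drop out.
State is unnormalized: ∫|ψ|² dx = 1.0909, and ∫ψ*·(−ħ²/2m · ψ'') dx = 2.5377, so ⟨T⟩ = 2.5377 / 1.0909.
⟨T⟩ = 2.3263.

2.326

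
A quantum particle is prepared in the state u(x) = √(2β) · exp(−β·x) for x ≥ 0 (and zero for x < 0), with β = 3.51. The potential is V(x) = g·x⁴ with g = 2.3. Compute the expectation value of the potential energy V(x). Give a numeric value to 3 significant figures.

0.0227

⟨V⟩ = ∫ V(x)·|u|² dx.
Every integrand reduces to terms xʲ·e^(−2βx) on [0, ∞); use ∫₀^∞ xʲ·e^(−2βx) dx = j!/(2β)^(j+1).
⟨V⟩ = 0.022730.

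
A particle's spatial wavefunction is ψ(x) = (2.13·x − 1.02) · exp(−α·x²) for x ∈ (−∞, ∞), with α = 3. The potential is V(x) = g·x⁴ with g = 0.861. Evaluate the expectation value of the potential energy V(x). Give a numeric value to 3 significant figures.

0.0371

⟨V⟩ = ∫ V(x)·|ψ|² dx / ∫|ψ|² dx.
Expand each integrand as polynomial × e^(−2αx²) and use ∫x^(2j)·e^(−2αx²) dx = (2j−1)!!/(4α)^j · √(π/(2α)), odd powers → 0; here √(π/(2α)) = 0.72360.
State is unnormalized: ∫|ψ|² dx = 1.0264, and ∫ψ*·V(x)·ψ dx = 0.038040, so ⟨V⟩ = 0.038040 / 1.0264.
⟨V⟩ = 0.037061.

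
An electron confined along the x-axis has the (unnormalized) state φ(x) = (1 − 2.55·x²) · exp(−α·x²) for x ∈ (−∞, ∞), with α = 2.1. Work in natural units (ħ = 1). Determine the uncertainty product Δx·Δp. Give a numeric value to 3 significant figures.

Δx = √(⟨x²⟩−⟨x⟩²), Δp = √(⟨p²⟩−⟨p⟩²).
Expand each integrand as polynomial × e^(−2αx²) and use ∫x^(2j)·e^(−2αx²) dx = (2j−1)!!/(4α)^j · √(π/(2α)), odd powers → 0; here √(π/(2α)) = 0.86487. Differentiate with the product rule, d/dx e^(−αx²) = −2αx·e^(−αx²).
Normalization: ∫|φ|² dx = 0.57888.
⟨x⟩ = 0.0000, ⟨x²⟩ = 0.099764 ⇒ Δx = 0.31585.
⟨p⟩ = 0.0000, ⟨p²⟩ = 7.0664 ⇒ Δp = 2.6583.
Δx·Δp = 0.83962.

0.840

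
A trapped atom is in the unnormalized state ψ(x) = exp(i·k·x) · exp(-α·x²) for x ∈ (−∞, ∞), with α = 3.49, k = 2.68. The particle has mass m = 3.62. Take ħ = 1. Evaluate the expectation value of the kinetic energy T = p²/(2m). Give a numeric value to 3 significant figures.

T = −(ħ²/2m) d²/dx², so ⟨T⟩ = −(ħ²/2m) ∫ ψ*·ψ'' dx / ∫|ψ|² dx; with m = 3.62.
Gaussian moments: ∫x^(2j)·e^(−2αx²) dx = (2j−1)!!/(4α)^j · √(π/(2α)), odd powers integrate to 0; here √(π/(2α)) = 0.67088. Derivatives: ψ′ = (ik − 2αx)·ψ, ψ″ = ((ik − 2αx)² − 2α)·ψ; the odd-in-x pieces drop out.
State is unnormalized: ∫|ψ|² dx = 0.67088, and ∫ψ*·(−ħ²/2m · ψ'') dx = 0.98894, so ⟨T⟩ = 0.98894 / 0.67088.
⟨T⟩ = 1.4741.

1.47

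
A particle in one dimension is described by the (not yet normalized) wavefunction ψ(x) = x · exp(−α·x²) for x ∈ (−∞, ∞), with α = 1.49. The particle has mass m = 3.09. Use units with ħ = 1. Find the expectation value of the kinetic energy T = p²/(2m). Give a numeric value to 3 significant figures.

T = −(ħ²/2m) d²/dx², so ⟨T⟩ = −(ħ²/2m) ∫ ψ*·ψ'' dx / ∫|ψ|² dx; with m = 3.09.
Expand each integrand as polynomial × e^(−2αx²) and use ∫x^(2j)·e^(−2αx²) dx = (2j−1)!!/(4α)^j · √(π/(2α)), odd powers → 0; here √(π/(2α)) = 1.0268. Differentiate with the product rule, d/dx e^(−αx²) = −2αx·e^(−αx²).
State is unnormalized: ∫|ψ|² dx = 0.17227, and ∫ψ*·(−ħ²/2m · ψ'') dx = 0.12461, so ⟨T⟩ = 0.12461 / 0.17227.
⟨T⟩ = 0.72330.

0.723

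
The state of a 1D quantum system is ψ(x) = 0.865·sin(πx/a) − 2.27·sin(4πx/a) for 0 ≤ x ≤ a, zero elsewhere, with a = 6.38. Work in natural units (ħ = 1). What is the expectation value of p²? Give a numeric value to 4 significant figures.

p² ψ = −ħ² d²ψ/dx²; ⟨p²⟩ = −ħ² ∫ ψ*·ψ'' dx / ∫|ψ|² dx.
d²/dx² sin(jπx/a) = −(jπ/a)²·sin(jπx/a); on 0 ≤ x ≤ a, ∫sin²(jπx/a) dx = a/2 and ∫sin(jπx/a)·sin(lπx/a) dx = 0 for j ≠ l, so only diagonal terms survive in ∫|ψ|² and ∫ψ·ψ″; ∫ψ·ψ′ dx = [ψ²/2] between the walls = 0.
State is unnormalized: ∫|ψ|² dx = 18.825, and ∫ψ*·(−ħ² ψ'') dx = 64.349, so ⟨p²⟩ = 64.349 / 18.825.
⟨p²⟩ = 3.4184.

3.418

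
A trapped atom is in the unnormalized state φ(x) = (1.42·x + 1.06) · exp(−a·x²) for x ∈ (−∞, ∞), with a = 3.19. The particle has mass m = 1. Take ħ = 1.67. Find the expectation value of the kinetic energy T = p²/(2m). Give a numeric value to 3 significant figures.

5.55

T = −(ħ²/2m) d²/dx², so ⟨T⟩ = −(ħ²/2m) ∫ φ*·φ'' dx / ∫|φ|² dx; with m = 1.
Expand each integrand as polynomial × e^(−2ax²) and use ∫x^(2j)·e^(−2ax²) dx = (2j−1)!!/(4a)^j · √(π/(2a)), odd powers → 0; here √(π/(2a)) = 0.70172. Differentiate with the product rule, d/dx e^(−ax²) = −2ax·e^(−ax²).
State is unnormalized: ∫|φ|² dx = 0.89934, and ∫φ*·(−ħ²/2m · φ'') dx = 4.9871, so ⟨T⟩ = 4.9871 / 0.89934.
⟨T⟩ = 5.5453.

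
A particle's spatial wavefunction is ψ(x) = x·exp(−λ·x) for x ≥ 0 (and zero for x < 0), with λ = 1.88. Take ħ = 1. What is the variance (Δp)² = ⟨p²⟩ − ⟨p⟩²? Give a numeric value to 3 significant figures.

3.53

Compute ⟨p⟩ and ⟨p²⟩ separately; (Δp)² = ⟨p²⟩ − ⟨p⟩².
Differentiate x·exp(−λ·x) with the product rule; every integrand then reduces to terms xʲ·e^(−2λx) on [0, ∞), with ∫₀^∞ xʲ·e^(−2λx) dx = j!/(2λ)^(j+1).
Normalization: ∫|ψ|² dx = 0.037624.
⟨p⟩ = 0.0000 and ⟨p²⟩ = 3.5344.
(Δp)² = 3.5344 − (0.0000)² = 3.5344.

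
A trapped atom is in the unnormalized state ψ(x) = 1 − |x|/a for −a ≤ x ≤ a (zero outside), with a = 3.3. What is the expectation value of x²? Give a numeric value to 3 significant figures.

⟨x²⟩ = ∫ x²·|ψ|² dx / ∫|ψ|² dx (integrals over the domain).
ψ is even, so ∫ over [−a, a] = 2∫₀ᵃ with ψ = 1 − x/a there: ∫₀ᵃ (1 − x/a)² dx = a/3, ∫₀ᵃ x²(1 − x/a)² dx = a³/30, ∫₀ᵃ x⁴(1 − x/a)² dx = a⁵/105.
State is unnormalized: ∫|ψ|² dx = 2.2000, and ∫ψ*·x²·ψ dx = 2.3958, so ⟨x²⟩ = 2.3958 / 2.2000.
⟨x²⟩ = 1.0890.

1.09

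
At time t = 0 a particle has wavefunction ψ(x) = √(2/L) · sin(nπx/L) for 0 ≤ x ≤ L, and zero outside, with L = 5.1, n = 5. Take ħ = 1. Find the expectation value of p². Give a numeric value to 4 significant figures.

9.486

p² ψ = −ħ² d²ψ/dx²; ⟨p²⟩ = −ħ² ∫ ψ*·ψ'' dx.
d/dx sin(nπx/L) = (nπ/L)·cos(nπx/L) and d²/dx² sin(nπx/L) = −(nπ/L)²·sin(nπx/L); on 0 ≤ x ≤ L, ∫sin²(nπx/L) dx = L/2 and ∫sin(nπx/L)·cos(nπx/L) dx = 0.
⟨p²⟩ = 9.4864.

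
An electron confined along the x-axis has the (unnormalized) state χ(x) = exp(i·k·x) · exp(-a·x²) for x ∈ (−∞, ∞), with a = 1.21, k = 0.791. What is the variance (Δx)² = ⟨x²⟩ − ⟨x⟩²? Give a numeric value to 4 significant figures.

0.2066

Compute ⟨x⟩ and ⟨x²⟩ separately, then (Δx)² = ⟨x²⟩ − ⟨x⟩².
Gaussian moments: ∫x^(2j)·e^(−2ax²) dx = (2j−1)!!/(4a)^j · √(π/(2a)), odd powers integrate to 0; here √(π/(2a)) = 1.1394.
Normalization: ∫|χ|² dx = 1.1394.
⟨x⟩ = 0.0000 and ⟨x²⟩ = 0.20661.
(Δx)² = 0.20661 − (0.0000)² = 0.20661.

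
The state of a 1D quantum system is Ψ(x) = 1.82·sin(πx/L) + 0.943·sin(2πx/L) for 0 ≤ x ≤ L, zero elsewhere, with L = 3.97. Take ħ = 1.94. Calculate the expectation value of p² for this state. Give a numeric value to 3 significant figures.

3.85

p² Ψ = −ħ² d²Ψ/dx²; ⟨p²⟩ = −ħ² ∫ Ψ*·Ψ'' dx / ∫|Ψ|² dx.
d²/dx² sin(jπx/L) = −(jπ/L)²·sin(jπx/L); on 0 ≤ x ≤ L, ∫sin²(jπx/L) dx = L/2 and ∫sin(jπx/L)·sin(lπx/L) dx = 0 for j ≠ l, so only diagonal terms survive in ∫|Ψ|² and ∫Ψ·Ψ″; ∫Ψ·Ψ′ dx = [Ψ²/2] between the walls = 0.
State is unnormalized: ∫|Ψ|² dx = 8.3403, and ∫Ψ*·(−ħ² Ψ'') dx = 32.137, so ⟨p²⟩ = 32.137 / 8.3403.
⟨p²⟩ = 3.8532.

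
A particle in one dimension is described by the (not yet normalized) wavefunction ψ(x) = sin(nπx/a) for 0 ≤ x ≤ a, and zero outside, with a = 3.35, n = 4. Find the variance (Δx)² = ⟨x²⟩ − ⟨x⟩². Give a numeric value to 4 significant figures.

Compute ⟨x⟩ and ⟨x²⟩ separately, then (Δx)² = ⟨x²⟩ − ⟨x⟩².
With sin²θ = (1 − cos2θ)/2 on 0 ≤ x ≤ a: ∫sin²(nπx/a) dx = a/2, ∫x·sin²(nπx/a) dx = a²/4, ∫x²·sin²(nπx/a) dx = a³·(1/6 − 1/(4n²π²)); higher powers xᵏ the same way, integrating xᵏ·cos(2nπx/a) by parts.
Normalization: ∫|ψ|² dx = 1.6750.
⟨x⟩ = 1.6750 and ⟨x²⟩ = 3.7053.
(Δx)² = 3.7053 − (1.6750)² = 0.89967.

0.8997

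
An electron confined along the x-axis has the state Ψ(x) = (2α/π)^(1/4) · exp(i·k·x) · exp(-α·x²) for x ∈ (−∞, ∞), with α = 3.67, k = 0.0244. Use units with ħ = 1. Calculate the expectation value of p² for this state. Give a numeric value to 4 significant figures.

3.671

p² Ψ = −ħ² d²Ψ/dx²; ⟨p²⟩ = −ħ² ∫ Ψ*·Ψ'' dx.
Gaussian moments: ∫x^(2j)·e^(−2αx²) dx = (2j−1)!!/(4α)^j · √(π/(2α)), odd powers integrate to 0; here √(π/(2α)) = 0.65422. Derivatives: Ψ′ = (ik − 2αx)·Ψ, Ψ″ = ((ik − 2αx)² − 2α)·Ψ; the odd-in-x pieces drop out.
⟨p²⟩ = 3.6706.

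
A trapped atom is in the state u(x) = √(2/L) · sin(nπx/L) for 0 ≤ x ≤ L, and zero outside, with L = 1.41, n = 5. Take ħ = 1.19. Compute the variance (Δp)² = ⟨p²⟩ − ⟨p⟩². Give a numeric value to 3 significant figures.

176.

Compute ⟨p⟩ and ⟨p²⟩ separately; (Δp)² = ⟨p²⟩ − ⟨p⟩².
d/dx sin(nπx/L) = (nπ/L)·cos(nπx/L) and d²/dx² sin(nπx/L) = −(nπ/L)²·sin(nπx/L); on 0 ≤ x ≤ L, ∫sin²(nπx/L) dx = L/2 and ∫sin(nπx/L)·cos(nπx/L) dx = 0.
⟨p⟩ = 0.0000 and ⟨p²⟩ = 175.75.
(Δp)² = 175.75 − (0.0000)² = 175.75.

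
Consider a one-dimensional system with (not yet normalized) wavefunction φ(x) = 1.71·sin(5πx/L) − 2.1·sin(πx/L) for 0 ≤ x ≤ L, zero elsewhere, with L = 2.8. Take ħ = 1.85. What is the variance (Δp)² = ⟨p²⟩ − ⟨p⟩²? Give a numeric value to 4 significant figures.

Compute ⟨p⟩ and ⟨p²⟩ separately; (Δp)² = ⟨p²⟩ − ⟨p⟩².
d²/dx² sin(jπx/L) = −(jπ/L)²·sin(jπx/L); on 0 ≤ x ≤ L, ∫sin²(jπx/L) dx = L/2 and ∫sin(jπx/L)·sin(lπx/L) dx = 0 for j ≠ l, so only diagonal terms survive in ∫|φ|² and ∫φ·φ″; ∫φ·φ′ dx = [φ²/2] between the walls = 0.
Normalization: ∫|φ|² dx = 10.268.
⟨p⟩ = 0.0000 and ⟨p²⟩ = 45.536.
(Δp)² = 45.536 − (0.0000)² = 45.536.

45.54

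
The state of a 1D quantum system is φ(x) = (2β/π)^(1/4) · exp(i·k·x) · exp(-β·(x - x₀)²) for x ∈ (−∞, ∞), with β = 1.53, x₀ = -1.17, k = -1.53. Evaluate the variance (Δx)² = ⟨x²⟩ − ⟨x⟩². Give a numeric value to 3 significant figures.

0.163

Compute ⟨x⟩ and ⟨x²⟩ separately, then (Δx)² = ⟨x²⟩ − ⟨x⟩².
Gaussian moments (u = x − x₀): ∫u^(2j)·e^(−2βu²) du = (2j−1)!!/(4β)^j · √(π/(2β)), odd powers integrate to 0; here √(π/(2β)) = 1.0132.
⟨x⟩ = -1.1700 and ⟨x²⟩ = 1.5323.
(Δx)² = 1.5323 − (-1.1700)² = 0.16340.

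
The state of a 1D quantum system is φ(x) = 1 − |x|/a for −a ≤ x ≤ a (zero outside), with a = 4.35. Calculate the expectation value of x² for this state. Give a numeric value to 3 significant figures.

1.89

⟨x²⟩ = ∫ x²·|φ|² dx / ∫|φ|² dx (integrals over the domain).
φ is even, so ∫ over [−a, a] = 2∫₀ᵃ with φ = 1 − x/a there: ∫₀ᵃ (1 − x/a)² dx = a/3, ∫₀ᵃ x²(1 − x/a)² dx = a³/30, ∫₀ᵃ x⁴(1 − x/a)² dx = a⁵/105.
State is unnormalized: ∫|φ|² dx = 2.9000, and ∫φ*·x²·φ dx = 5.4875, so ⟨x²⟩ = 5.4875 / 2.9000.
⟨x²⟩ = 1.8923.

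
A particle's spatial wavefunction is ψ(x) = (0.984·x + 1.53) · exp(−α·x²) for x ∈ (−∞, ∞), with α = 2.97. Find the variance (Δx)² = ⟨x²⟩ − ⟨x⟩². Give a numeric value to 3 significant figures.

0.0789

Compute ⟨x⟩ and ⟨x²⟩ separately, then (Δx)² = ⟨x²⟩ − ⟨x⟩².
Expand each integrand as polynomial × e^(−2αx²) and use ∫x^(2j)·e^(−2αx²) dx = (2j−1)!!/(4α)^j · √(π/(2α)), odd powers → 0; here √(π/(2α)) = 0.72725.
Normalization: ∫|ψ|² dx = 1.7617.
⟨x⟩ = 0.10463 and ⟨x²⟩ = 0.089839.
(Δx)² = 0.089839 − (0.10463)² = 0.078892.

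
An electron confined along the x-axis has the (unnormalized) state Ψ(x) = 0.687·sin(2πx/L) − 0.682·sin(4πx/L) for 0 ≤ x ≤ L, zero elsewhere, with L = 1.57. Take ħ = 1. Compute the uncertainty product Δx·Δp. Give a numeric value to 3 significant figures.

Δx = √(⟨x²⟩−⟨x⟩²), Δp = √(⟨p²⟩−⟨p⟩²).
On 0 ≤ x ≤ L (j ≠ l): ∫sin²(jπx/L) dx = L/2, ∫sin(jπx/L)·sin(lπx/L) dx = 0; diagonal moments ∫x·sin²(jπx/L) dx = L²/4, ∫x²·sin²(jπx/L) dx = L³·(1/6 − 1/(4j²π²)); cross terms ∫x·sin(jπx/L)·sin(lπx/L) dx = 0 for j + l even and −4jlL²/(π²(j² − l²)²) for j + l odd, ∫x²·sin(jπx/L)·sin(lπx/L) dx = (−1)^(j+l)·4jlL³/(π²(j² − l²)²); higher powers the same way via product-to-sum and parts. d²/dx² sin(jπx/L) = −(jπ/L)²·sin(jπx/L); on 0 ≤ x ≤ L, ∫sin²(jπx/L) dx = L/2 and ∫sin(jπx/L)·sin(lπx/L) dx = 0 for j ≠ l, so only diagonal terms survive in ∫|Ψ|² and ∫Ψ·Ψ″; ∫Ψ·Ψ′ dx = [Ψ²/2] between the walls = 0.
Normalization: ∫|Ψ|² dx = 0.73562.
⟨x⟩ = 0.78500, ⟨x²⟩ = 0.69104 ⇒ Δx = 0.27352.
⟨p⟩ = 0.0000, ⟨p²⟩ = 39.865 ⇒ Δp = 6.3139.
Δx·Δp = 1.7270.

1.73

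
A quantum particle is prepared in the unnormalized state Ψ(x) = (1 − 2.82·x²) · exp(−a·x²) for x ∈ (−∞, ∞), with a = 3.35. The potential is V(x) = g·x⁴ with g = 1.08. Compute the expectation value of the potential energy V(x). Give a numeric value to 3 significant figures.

0.0113

⟨V⟩ = ∫ V(x)·|Ψ|² dx / ∫|Ψ|² dx.
Expand each integrand as polynomial × e^(−2ax²) and use ∫x^(2j)·e^(−2ax²) dx = (2j−1)!!/(4a)^j · √(π/(2a)), odd powers → 0; here √(π/(2a)) = 0.68476.
State is unnormalized: ∫|Ψ|² dx = 0.48753, and ∫Ψ*·V(x)·Ψ dx = 0.0055059, so ⟨V⟩ = 0.0055059 / 0.48753.
⟨V⟩ = 0.011294.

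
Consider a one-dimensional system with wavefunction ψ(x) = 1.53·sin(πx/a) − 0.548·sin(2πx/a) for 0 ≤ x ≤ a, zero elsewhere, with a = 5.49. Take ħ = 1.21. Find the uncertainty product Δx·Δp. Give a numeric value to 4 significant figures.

Δx = √(⟨x²⟩−⟨x⟩²), Δp = √(⟨p²⟩−⟨p⟩²).
On 0 ≤ x ≤ a (j ≠ l): ∫sin²(jπx/a) dx = a/2, ∫sin(jπx/a)·sin(lπx/a) dx = 0; diagonal moments ∫x·sin²(jπx/a) dx = a²/4, ∫x²·sin²(jπx/a) dx = a³·(1/6 − 1/(4j²π²)); cross terms ∫x·sin(jπx/a)·sin(lπx/a) dx = 0 for j + l even and −4jla²/(π²(j² − l²)²) for j + l odd, ∫x²·sin(jπx/a)·sin(lπx/a) dx = (−1)^(j+l)·4jla³/(π²(j² − l²)²); higher powers the same way via product-to-sum and parts. d²/dx² sin(jπx/a) = −(jπ/a)²·sin(jπx/a); on 0 ≤ x ≤ a, ∫sin²(jπx/a) dx = a/2 and ∫sin(jπx/a)·sin(lπx/a) dx = 0 for j ≠ l, so only diagonal terms survive in ∫|ψ|² and ∫ψ·ψ″; ∫ψ·ψ′ dx = [ψ²/2] between the walls = 0.
Normalization: ∫|ψ|² dx = 7.2501.
⟨x⟩ = 3.3728, ⟨x²⟩ = 12.097 ⇒ Δx = 0.84899.
⟨p⟩ = 0.0000, ⟨p²⟩ = 0.64296 ⇒ Δp = 0.80185.
Δx·Δp = 0.68076.

0.6808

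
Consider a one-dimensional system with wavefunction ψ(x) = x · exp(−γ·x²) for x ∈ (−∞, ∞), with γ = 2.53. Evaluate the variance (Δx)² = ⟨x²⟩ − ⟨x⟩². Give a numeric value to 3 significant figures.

Compute ⟨x⟩ and ⟨x²⟩ separately, then (Δx)² = ⟨x²⟩ − ⟨x⟩².
Expand each integrand as polynomial × e^(−2γx²) and use ∫x^(2j)·e^(−2γx²) dx = (2j−1)!!/(4γ)^j · √(π/(2γ)), odd powers → 0; here √(π/(2γ)) = 0.78795.
Normalization: ∫|ψ|² dx = 0.077861.
⟨x⟩ = 0.0000 and ⟨x²⟩ = 0.29644.
(Δx)² = 0.29644 − (0.0000)² = 0.29644.

0.296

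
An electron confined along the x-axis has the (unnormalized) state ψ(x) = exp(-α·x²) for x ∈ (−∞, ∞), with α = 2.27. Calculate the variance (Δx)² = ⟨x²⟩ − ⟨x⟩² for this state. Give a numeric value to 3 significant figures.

Compute ⟨x⟩ and ⟨x²⟩ separately, then (Δx)² = ⟨x²⟩ − ⟨x⟩².
Gaussian moments: ∫x^(2j)·e^(−2αx²) dx = (2j−1)!!/(4α)^j · √(π/(2α)), odd powers integrate to 0; here √(π/(2α)) = 0.83185.
Normalization: ∫|ψ|² dx = 0.83185.
⟨x⟩ = 0.0000 and ⟨x²⟩ = 0.11013.
(Δx)² = 0.11013 − (0.0000)² = 0.11013.

0.110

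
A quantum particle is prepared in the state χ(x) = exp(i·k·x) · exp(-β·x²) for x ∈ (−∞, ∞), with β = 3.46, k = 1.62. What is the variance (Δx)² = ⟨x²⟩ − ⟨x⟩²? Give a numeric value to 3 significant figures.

Compute ⟨x⟩ and ⟨x²⟩ separately, then (Δx)² = ⟨x²⟩ − ⟨x⟩².
Gaussian moments: ∫x^(2j)·e^(−2βx²) dx = (2j−1)!!/(4β)^j · √(π/(2β)), odd powers integrate to 0; here √(π/(2β)) = 0.67379.
Normalization: ∫|χ|² dx = 0.67379.
⟨x⟩ = 0.0000 and ⟨x²⟩ = 0.072254.
(Δx)² = 0.072254 − (0.0000)² = 0.072254.

0.0723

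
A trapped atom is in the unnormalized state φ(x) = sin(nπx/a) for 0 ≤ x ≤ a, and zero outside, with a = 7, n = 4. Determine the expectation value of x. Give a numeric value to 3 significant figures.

⟨x⟩ = ∫ x·|φ|² dx / ∫|φ|² dx (integrals over the domain).
With sin²θ = (1 − cos2θ)/2 on 0 ≤ x ≤ a: ∫sin²(nπx/a) dx = a/2, ∫x·sin²(nπx/a) dx = a²/4, ∫x²·sin²(nπx/a) dx = a³·(1/6 − 1/(4n²π²)); higher powers xᵏ the same way, integrating xᵏ·cos(2nπx/a) by parts.
State is unnormalized: ∫|φ|² dx = 3.5000, and ∫φ*·x·φ dx = 12.250, so ⟨x⟩ = 12.250 / 3.5000.
⟨x⟩ = 3.5000.

3.50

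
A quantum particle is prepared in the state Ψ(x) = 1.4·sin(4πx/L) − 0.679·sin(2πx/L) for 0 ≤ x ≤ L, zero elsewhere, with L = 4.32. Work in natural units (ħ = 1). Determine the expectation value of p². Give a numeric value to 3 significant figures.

p² Ψ = −ħ² d²Ψ/dx²; ⟨p²⟩ = −ħ² ∫ Ψ*·Ψ'' dx / ∫|Ψ|² dx.
d²/dx² sin(jπx/L) = −(jπ/L)²·sin(jπx/L); on 0 ≤ x ≤ L, ∫sin²(jπx/L) dx = L/2 and ∫sin(jπx/L)·sin(lπx/L) dx = 0 for j ≠ l, so only diagonal terms survive in ∫|Ψ|² and ∫Ψ·Ψ″; ∫Ψ·Ψ′ dx = [Ψ²/2] between the walls = 0.
State is unnormalized: ∫|Ψ|² dx = 5.2294, and ∫Ψ*·(−ħ² Ψ'') dx = 37.930, so ⟨p²⟩ = 37.930 / 5.2294.
⟨p²⟩ = 7.2531.

7.25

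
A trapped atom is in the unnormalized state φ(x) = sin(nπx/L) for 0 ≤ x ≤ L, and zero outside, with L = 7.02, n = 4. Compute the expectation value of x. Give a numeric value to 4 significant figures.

⟨x⟩ = ∫ x·|φ|² dx / ∫|φ|² dx (integrals over the domain).
With sin²θ = (1 − cos2θ)/2 on 0 ≤ x ≤ L: ∫sin²(nπx/L) dx = L/2, ∫x·sin²(nπx/L) dx = L²/4, ∫x²·sin²(nπx/L) dx = L³·(1/6 − 1/(4n²π²)); higher powers xᵏ the same way, integrating xᵏ·cos(2nπx/L) by parts.
State is unnormalized: ∫|φ|² dx = 3.5100, and ∫φ*·x·φ dx = 12.320, so ⟨x⟩ = 12.320 / 3.5100.
⟨x⟩ = 3.5100.

3.510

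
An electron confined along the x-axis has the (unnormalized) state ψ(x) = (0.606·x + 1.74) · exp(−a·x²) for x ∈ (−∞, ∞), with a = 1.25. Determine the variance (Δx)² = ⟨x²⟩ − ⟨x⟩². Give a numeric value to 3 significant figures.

Compute ⟨x⟩ and ⟨x²⟩ separately, then (Δx)² = ⟨x²⟩ − ⟨x⟩².
Expand each integrand as polynomial × e^(−2ax²) and use ∫x^(2j)·e^(−2ax²) dx = (2j−1)!!/(4a)^j · √(π/(2a)), odd powers → 0; here √(π/(2a)) = 1.1210.
Normalization: ∫|ψ|² dx = 3.4763.
⟨x⟩ = 0.13601 and ⟨x²⟩ = 0.20947.
(Δx)² = 0.20947 − (0.13601)² = 0.19097.

0.191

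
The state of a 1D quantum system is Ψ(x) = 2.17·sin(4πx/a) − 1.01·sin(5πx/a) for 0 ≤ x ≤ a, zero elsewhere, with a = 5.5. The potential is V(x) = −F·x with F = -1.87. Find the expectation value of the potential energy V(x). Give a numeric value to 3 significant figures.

⟨V⟩ = ∫ V(x)·|Ψ|² dx / ∫|Ψ|² dx.
On 0 ≤ x ≤ a (j ≠ l): ∫sin²(jπx/a) dx = a/2, ∫sin(jπx/a)·sin(lπx/a) dx = 0; diagonal moments ∫x·sin²(jπx/a) dx = a²/4, ∫x²·sin²(jπx/a) dx = a³·(1/6 − 1/(4j²π²)); cross terms ∫x·sin(jπx/a)·sin(lπx/a) dx = 0 for j + l even and −4jla²/(π²(j² − l²)²) for j + l odd, ∫x²·sin(jπx/a)·sin(lπx/a) dx = (−1)^(j+l)·4jla³/(π²(j² − l²)²); higher powers the same way via product-to-sum and parts.
State is unnormalized: ∫|Ψ|² dx = 15.755, and ∫Ψ*·V(x)·Ψ dx = 105.83, so ⟨V⟩ = 105.83 / 15.755.
⟨V⟩ = 6.7175.

6.72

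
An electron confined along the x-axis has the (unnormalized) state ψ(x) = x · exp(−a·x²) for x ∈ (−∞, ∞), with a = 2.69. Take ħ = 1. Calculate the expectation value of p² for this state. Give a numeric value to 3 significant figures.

8.07

p² ψ = −ħ² d²ψ/dx²; ⟨p²⟩ = −ħ² ∫ ψ*·ψ'' dx / ∫|ψ|² dx.
Expand each integrand as polynomial × e^(−2ax²) and use ∫x^(2j)·e^(−2ax²) dx = (2j−1)!!/(4a)^j · √(π/(2a)), odd powers → 0; here √(π/(2a)) = 0.76416. Differentiate with the product rule, d/dx e^(−ax²) = −2ax·e^(−ax²).
State is unnormalized: ∫|ψ|² dx = 0.071019, and ∫ψ*·(−ħ² ψ'') dx = 0.57312, so ⟨p²⟩ = 0.57312 / 0.071019.
⟨p²⟩ = 8.0700.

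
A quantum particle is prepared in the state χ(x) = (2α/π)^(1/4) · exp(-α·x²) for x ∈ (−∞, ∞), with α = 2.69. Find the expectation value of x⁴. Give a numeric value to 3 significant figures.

0.0259

⟨x⁴⟩ = ∫ x⁴·|χ|² dx (integrals over the domain).
Gaussian moments: ∫x^(2j)·e^(−2αx²) dx = (2j−1)!!/(4α)^j · √(π/(2α)), odd powers integrate to 0; here √(π/(2α)) = 0.76416.
⟨x⁴⟩ = 0.025912.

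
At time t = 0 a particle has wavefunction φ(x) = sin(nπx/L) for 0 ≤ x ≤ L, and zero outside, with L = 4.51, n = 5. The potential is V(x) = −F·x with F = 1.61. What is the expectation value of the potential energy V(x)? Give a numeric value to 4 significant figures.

-3.631

⟨V⟩ = ∫ V(x)·|φ|² dx / ∫|φ|² dx.
With sin²θ = (1 − cos2θ)/2 on 0 ≤ x ≤ L: ∫sin²(nπx/L) dx = L/2, ∫x·sin²(nπx/L) dx = L²/4, ∫x²·sin²(nπx/L) dx = L³·(1/6 − 1/(4n²π²)); higher powers xᵏ the same way, integrating xᵏ·cos(2nπx/L) by parts.
State is unnormalized: ∫|φ|² dx = 2.2550, and ∫φ*·V(x)·φ dx = -8.1869, so ⟨V⟩ = -8.1869 / 2.2550.
⟨V⟩ = -3.6306.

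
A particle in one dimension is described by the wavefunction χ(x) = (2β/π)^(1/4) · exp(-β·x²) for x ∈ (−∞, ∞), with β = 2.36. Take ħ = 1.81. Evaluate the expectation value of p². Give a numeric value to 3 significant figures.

7.73

p² χ = −ħ² d²χ/dx²; ⟨p²⟩ = −ħ² ∫ χ*·χ'' dx.
Gaussian moments: ∫x^(2j)·e^(−2βx²) dx = (2j−1)!!/(4β)^j · √(π/(2β)), odd powers integrate to 0; here √(π/(2β)) = 0.81584. Derivatives: d/dx e^(−βx²) = −2βx·e^(−βx²), d²/dx² e^(−βx²) = (4β²x² − 2β)·e^(−βx²).
⟨p²⟩ = 7.7316.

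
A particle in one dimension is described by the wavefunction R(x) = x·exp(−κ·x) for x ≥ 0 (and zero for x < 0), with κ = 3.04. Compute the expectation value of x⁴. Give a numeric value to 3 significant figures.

0.263

⟨x⁴⟩ = ∫ x⁴·|R|² dx / ∫|R|² dx (integrals over the domain).
Every integrand reduces to terms xʲ·e^(−2κx) on [0, ∞); use ∫₀^∞ xʲ·e^(−2κx) dx = j!/(2κ)^(j+1).
State is unnormalized: ∫|R|² dx = 0.0088986, and ∫R*·x⁴·R dx = 0.0023443, so ⟨x⁴⟩ = 0.0023443 / 0.0088986.
⟨x⁴⟩ = 0.26344.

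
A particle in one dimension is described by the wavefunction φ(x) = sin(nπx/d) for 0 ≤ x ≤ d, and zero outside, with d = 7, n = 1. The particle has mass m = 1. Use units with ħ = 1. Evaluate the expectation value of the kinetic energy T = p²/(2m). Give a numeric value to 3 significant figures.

T = −(ħ²/2m) d²/dx², so ⟨T⟩ = −(ħ²/2m) ∫ φ*·φ'' dx / ∫|φ|² dx; with m = 1.
d/dx sin(nπx/d) = (nπ/d)·cos(nπx/d) and d²/dx² sin(nπx/d) = −(nπ/d)²·sin(nπx/d); on 0 ≤ x ≤ d, ∫sin²(nπx/d) dx = d/2 and ∫sin(nπx/d)·cos(nπx/d) dx = 0.
State is unnormalized: ∫|φ|² dx = 3.5000, and ∫φ*·(−ħ²/2m · φ'') dx = 0.35249, so ⟨T⟩ = 0.35249 / 3.5000.
⟨T⟩ = 0.10071.

0.101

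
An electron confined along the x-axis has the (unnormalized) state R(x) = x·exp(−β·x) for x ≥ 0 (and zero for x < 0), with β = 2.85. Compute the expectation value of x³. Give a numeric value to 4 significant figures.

0.3240

⟨x³⟩ = ∫ x³·|R|² dx / ∫|R|² dx (integrals over the domain).
Every integrand reduces to terms xʲ·e^(−2βx) on [0, ∞); use ∫₀^∞ xʲ·e^(−2βx) dx = j!/(2β)^(j+1).
State is unnormalized: ∫|R|² dx = 0.010800, and ∫R*·x³·R dx = 0.0034989, so ⟨x³⟩ = 0.0034989 / 0.010800.
⟨x³⟩ = 0.32399.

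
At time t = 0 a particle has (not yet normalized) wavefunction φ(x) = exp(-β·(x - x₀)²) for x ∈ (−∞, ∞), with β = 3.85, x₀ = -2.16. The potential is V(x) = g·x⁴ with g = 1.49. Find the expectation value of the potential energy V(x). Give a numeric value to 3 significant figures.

⟨V⟩ = ∫ V(x)·|φ|² dx / ∫|φ|² dx.
Gaussian moments (u = x − x₀): ∫u^(2j)·e^(−2βu²) du = (2j−1)!!/(4β)^j · √(π/(2β)), odd powers integrate to 0; here √(π/(2β)) = 0.63875.
State is unnormalized: ∫|φ|² dx = 0.63875, and ∫φ*·V(x)·φ dx = 22.459, so ⟨V⟩ = 22.459 / 0.63875.
⟨V⟩ = 35.161.

35.2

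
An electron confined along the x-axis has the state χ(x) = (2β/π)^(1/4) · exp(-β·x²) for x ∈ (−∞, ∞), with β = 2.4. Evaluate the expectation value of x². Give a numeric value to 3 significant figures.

⟨x²⟩ = ∫ x²·|χ|² dx (integrals over the domain).
Gaussian moments: ∫x^(2j)·e^(−2βx²) dx = (2j−1)!!/(4β)^j · √(π/(2β)), odd powers integrate to 0; here √(π/(2β)) = 0.80901.
⟨x²⟩ = 0.10417.

0.104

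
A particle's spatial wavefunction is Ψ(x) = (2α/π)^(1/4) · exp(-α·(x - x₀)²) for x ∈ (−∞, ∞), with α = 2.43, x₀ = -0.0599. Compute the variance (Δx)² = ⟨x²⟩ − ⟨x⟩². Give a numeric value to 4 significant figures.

0.1029

Compute ⟨x⟩ and ⟨x²⟩ separately, then (Δx)² = ⟨x²⟩ − ⟨x⟩².
Gaussian moments (u = x − x₀): ∫u^(2j)·e^(−2αu²) du = (2j−1)!!/(4α)^j · √(π/(2α)), odd powers integrate to 0; here √(π/(2α)) = 0.80400.
⟨x⟩ = -0.059900 and ⟨x²⟩ = 0.10647.
(Δx)² = 0.10647 − (-0.059900)² = 0.10288.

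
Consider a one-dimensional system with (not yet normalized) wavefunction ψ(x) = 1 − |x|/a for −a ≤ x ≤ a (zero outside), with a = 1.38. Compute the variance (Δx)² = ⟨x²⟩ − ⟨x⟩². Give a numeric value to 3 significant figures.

0.190

Compute ⟨x⟩ and ⟨x²⟩ separately, then (Δx)² = ⟨x²⟩ − ⟨x⟩².
ψ is even, so ∫ over [−a, a] = 2∫₀ᵃ with ψ = 1 − x/a there: ∫₀ᵃ (1 − x/a)² dx = a/3, ∫₀ᵃ x²(1 − x/a)² dx = a³/30, ∫₀ᵃ x⁴(1 − x/a)² dx = a⁵/105.
Normalization: ∫|ψ|² dx = 0.92000.
⟨x⟩ = 0.0000 and ⟨x²⟩ = 0.19044.
(Δx)² = 0.19044 − (0.0000)² = 0.19044.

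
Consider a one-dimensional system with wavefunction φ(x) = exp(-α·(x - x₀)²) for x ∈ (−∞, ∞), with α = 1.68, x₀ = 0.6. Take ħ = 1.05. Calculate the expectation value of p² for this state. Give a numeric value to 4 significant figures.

p² φ = −ħ² d²φ/dx²; ⟨p²⟩ = −ħ² ∫ φ*·φ'' dx / ∫|φ|² dx.
Gaussian moments (u = x − x₀): ∫u^(2j)·e^(−2αu²) du = (2j−1)!!/(4α)^j · √(π/(2α)), odd powers integrate to 0; here √(π/(2α)) = 0.96695. Derivatives: d/dx e^(−αu²) = −2αu·e^(−αu²), d²/dx² e^(−αu²) = (4α²u² − 2α)·e^(−αu²).
State is unnormalized: ∫|φ|² dx = 0.96695, and ∫φ*·(−ħ² φ'') dx = 1.7910, so ⟨p²⟩ = 1.7910 / 0.96695.
⟨p²⟩ = 1.8522.

1.852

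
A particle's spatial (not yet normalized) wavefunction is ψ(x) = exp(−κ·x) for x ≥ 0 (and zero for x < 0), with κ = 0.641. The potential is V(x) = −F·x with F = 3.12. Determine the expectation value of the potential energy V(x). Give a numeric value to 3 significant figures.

-2.43

⟨V⟩ = ∫ V(x)·|ψ|² dx / ∫|ψ|² dx.
Every integrand reduces to terms xʲ·e^(−2κx) on [0, ∞); use ∫₀^∞ xʲ·e^(−2κx) dx = j!/(2κ)^(j+1).
State is unnormalized: ∫|ψ|² dx = 0.78003, and ∫ψ*·V(x)·ψ dx = -1.8984, so ⟨V⟩ = -1.8984 / 0.78003.
⟨V⟩ = -2.4337.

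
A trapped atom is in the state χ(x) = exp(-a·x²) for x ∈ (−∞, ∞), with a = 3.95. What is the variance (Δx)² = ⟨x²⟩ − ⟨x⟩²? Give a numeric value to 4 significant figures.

Compute ⟨x⟩ and ⟨x²⟩ separately, then (Δx)² = ⟨x²⟩ − ⟨x⟩².
Gaussian moments: ∫x^(2j)·e^(−2ax²) dx = (2j−1)!!/(4a)^j · √(π/(2a)), odd powers integrate to 0; here √(π/(2a)) = 0.63061.
Normalization: ∫|χ|² dx = 0.63061.
⟨x⟩ = 0.0000 and ⟨x²⟩ = 0.063291.
(Δx)² = 0.063291 − (0.0000)² = 0.063291.

0.06329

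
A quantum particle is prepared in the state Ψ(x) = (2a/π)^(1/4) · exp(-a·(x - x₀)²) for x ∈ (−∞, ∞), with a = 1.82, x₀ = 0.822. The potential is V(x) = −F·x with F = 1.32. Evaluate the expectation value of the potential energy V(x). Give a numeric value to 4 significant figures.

⟨V⟩ = ∫ V(x)·|Ψ|² dx.
Gaussian moments (u = x − x₀): ∫u^(2j)·e^(−2au²) du = (2j−1)!!/(4a)^j · √(π/(2a)), odd powers integrate to 0; here √(π/(2a)) = 0.92902.
⟨V⟩ = -1.0850.

-1.085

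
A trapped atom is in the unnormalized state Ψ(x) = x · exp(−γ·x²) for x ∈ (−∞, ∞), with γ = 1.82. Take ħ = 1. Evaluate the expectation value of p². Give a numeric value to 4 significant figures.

5.460

p² Ψ = −ħ² d²Ψ/dx²; ⟨p²⟩ = −ħ² ∫ Ψ*·Ψ'' dx / ∫|Ψ|² dx.
Expand each integrand as polynomial × e^(−2γx²) and use ∫x^(2j)·e^(−2γx²) dx = (2j−1)!!/(4γ)^j · √(π/(2γ)), odd powers → 0; here √(π/(2γ)) = 0.92902. Differentiate with the product rule, d/dx e^(−γx²) = −2γx·e^(−γx²).
State is unnormalized: ∫|Ψ|² dx = 0.12761, and ∫Ψ*·(−ħ² Ψ'') dx = 0.69676, so ⟨p²⟩ = 0.69676 / 0.12761.
⟨p²⟩ = 5.4600.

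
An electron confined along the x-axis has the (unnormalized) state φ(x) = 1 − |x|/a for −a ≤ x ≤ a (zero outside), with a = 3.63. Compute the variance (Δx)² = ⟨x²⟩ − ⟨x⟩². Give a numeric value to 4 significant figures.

Compute ⟨x⟩ and ⟨x²⟩ separately, then (Δx)² = ⟨x²⟩ − ⟨x⟩².
φ is even, so ∫ over [−a, a] = 2∫₀ᵃ with φ = 1 − x/a there: ∫₀ᵃ (1 − x/a)² dx = a/3, ∫₀ᵃ x²(1 − x/a)² dx = a³/30, ∫₀ᵃ x⁴(1 − x/a)² dx = a⁵/105.
Normalization: ∫|φ|² dx = 2.4200.
⟨x⟩ = 0.0000 and ⟨x²⟩ = 1.3177.
(Δx)² = 1.3177 − (0.0000)² = 1.3177.

1.318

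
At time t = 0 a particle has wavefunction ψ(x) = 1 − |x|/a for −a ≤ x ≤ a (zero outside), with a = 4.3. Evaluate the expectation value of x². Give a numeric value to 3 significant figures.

1.85

⟨x²⟩ = ∫ x²·|ψ|² dx / ∫|ψ|² dx (integrals over the domain).
ψ is even, so ∫ over [−a, a] = 2∫₀ᵃ with ψ = 1 − x/a there: ∫₀ᵃ (1 − x/a)² dx = a/3, ∫₀ᵃ x²(1 − x/a)² dx = a³/30, ∫₀ᵃ x⁴(1 − x/a)² dx = a⁵/105.
State is unnormalized: ∫|ψ|² dx = 2.8667, and ∫ψ*·x²·ψ dx = 5.3005, so ⟨x²⟩ = 5.3005 / 2.8667.
⟨x²⟩ = 1.8490.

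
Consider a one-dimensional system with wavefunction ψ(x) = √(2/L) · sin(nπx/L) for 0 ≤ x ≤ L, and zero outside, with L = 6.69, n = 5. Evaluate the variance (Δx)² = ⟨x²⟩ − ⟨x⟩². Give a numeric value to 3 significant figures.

3.64

Compute ⟨x⟩ and ⟨x²⟩ separately, then (Δx)² = ⟨x²⟩ − ⟨x⟩².
With sin²θ = (1 − cos2θ)/2 on 0 ≤ x ≤ L: ∫sin²(nπx/L) dx = L/2, ∫x·sin²(nπx/L) dx = L²/4, ∫x²·sin²(nπx/L) dx = L³·(1/6 − 1/(4n²π²)); higher powers xᵏ the same way, integrating xᵏ·cos(2nπx/L) by parts.
⟨x⟩ = 3.3450 and ⟨x²⟩ = 14.828.
(Δx)² = 14.828 − (3.3450)² = 3.6390.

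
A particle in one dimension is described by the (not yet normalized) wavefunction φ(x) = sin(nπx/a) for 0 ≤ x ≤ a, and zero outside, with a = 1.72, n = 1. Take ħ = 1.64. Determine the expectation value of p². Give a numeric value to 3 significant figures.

p² φ = −ħ² d²φ/dx²; ⟨p²⟩ = −ħ² ∫ φ*·φ'' dx / ∫|φ|² dx.
d/dx sin(nπx/a) = (nπ/a)·cos(nπx/a) and d²/dx² sin(nπx/a) = −(nπ/a)²·sin(nπx/a); on 0 ≤ x ≤ a, ∫sin²(nπx/a) dx = a/2 and ∫sin(nπx/a)·cos(nπx/a) dx = 0.
State is unnormalized: ∫|φ|² dx = 0.86000, and ∫φ*·(−ħ² φ'') dx = 7.7167, so ⟨p²⟩ = 7.7167 / 0.86000.
⟨p²⟩ = 8.9729.

8.97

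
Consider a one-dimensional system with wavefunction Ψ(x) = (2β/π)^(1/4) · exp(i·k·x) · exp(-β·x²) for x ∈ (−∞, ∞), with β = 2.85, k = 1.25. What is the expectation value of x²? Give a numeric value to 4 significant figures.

0.08772

⟨x²⟩ = ∫ x²·|Ψ|² dx (integrals over the domain).
Gaussian moments: ∫x^(2j)·e^(−2βx²) dx = (2j−1)!!/(4β)^j · √(π/(2β)), odd powers integrate to 0; here √(π/(2β)) = 0.74240.
⟨x²⟩ = 0.087719.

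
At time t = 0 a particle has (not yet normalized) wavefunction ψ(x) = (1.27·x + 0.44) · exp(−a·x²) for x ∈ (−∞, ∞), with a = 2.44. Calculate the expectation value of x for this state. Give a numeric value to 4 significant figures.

0.3191

⟨x⟩ = ∫ x·|ψ|² dx / ∫|ψ|² dx (integrals over the domain).
Expand each integrand as polynomial × e^(−2ax²) and use ∫x^(2j)·e^(−2ax²) dx = (2j−1)!!/(4a)^j · √(π/(2a)), odd powers → 0; here √(π/(2a)) = 0.80235.
State is unnormalized: ∫|ψ|² dx = 0.28793, and ∫ψ*·x·ψ dx = 0.091876, so ⟨x⟩ = 0.091876 / 0.28793.
⟨x⟩ = 0.31909.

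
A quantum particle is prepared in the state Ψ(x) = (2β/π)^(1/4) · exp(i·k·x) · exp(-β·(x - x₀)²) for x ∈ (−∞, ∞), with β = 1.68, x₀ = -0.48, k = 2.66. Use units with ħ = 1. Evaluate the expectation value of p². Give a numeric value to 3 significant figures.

8.76

p² Ψ = −ħ² d²Ψ/dx²; ⟨p²⟩ = −ħ² ∫ Ψ*·Ψ'' dx.
Gaussian moments (u = x − x₀): ∫u^(2j)·e^(−2βu²) du = (2j−1)!!/(4β)^j · √(π/(2β)), odd powers integrate to 0; here √(π/(2β)) = 0.96695. Derivatives: Ψ′ = (ik − 2βu)·Ψ, Ψ″ = ((ik − 2βu)² − 2β)·Ψ; the odd-in-u pieces drop out.
⟨p²⟩ = 8.7556.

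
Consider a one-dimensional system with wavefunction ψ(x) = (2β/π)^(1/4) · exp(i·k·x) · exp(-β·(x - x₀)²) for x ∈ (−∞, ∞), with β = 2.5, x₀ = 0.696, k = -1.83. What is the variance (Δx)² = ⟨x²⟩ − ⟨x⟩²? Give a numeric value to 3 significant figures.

0.100

Compute ⟨x⟩ and ⟨x²⟩ separately, then (Δx)² = ⟨x²⟩ − ⟨x⟩².
Gaussian moments (u = x − x₀): ∫u^(2j)·e^(−2βu²) du = (2j−1)!!/(4β)^j · √(π/(2β)), odd powers integrate to 0; here √(π/(2β)) = 0.79267.
⟨x⟩ = 0.69600 and ⟨x²⟩ = 0.58442.
(Δx)² = 0.58442 − (0.69600)² = 0.10000.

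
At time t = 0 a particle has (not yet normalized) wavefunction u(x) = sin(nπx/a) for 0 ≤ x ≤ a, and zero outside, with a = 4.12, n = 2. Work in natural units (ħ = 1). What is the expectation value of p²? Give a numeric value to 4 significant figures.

p² u = −ħ² d²u/dx²; ⟨p²⟩ = −ħ² ∫ u*·u'' dx / ∫|u|² dx.
d/dx sin(nπx/a) = (nπ/a)·cos(nπx/a) and d²/dx² sin(nπx/a) = −(nπ/a)²·sin(nπx/a); on 0 ≤ x ≤ a, ∫sin²(nπx/a) dx = a/2 and ∫sin(nπx/a)·cos(nπx/a) dx = 0.
State is unnormalized: ∫|u|² dx = 2.0600, and ∫u*·(−ħ² u'') dx = 4.7911, so ⟨p²⟩ = 4.7911 / 2.0600.
⟨p²⟩ = 2.3258.

2.326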